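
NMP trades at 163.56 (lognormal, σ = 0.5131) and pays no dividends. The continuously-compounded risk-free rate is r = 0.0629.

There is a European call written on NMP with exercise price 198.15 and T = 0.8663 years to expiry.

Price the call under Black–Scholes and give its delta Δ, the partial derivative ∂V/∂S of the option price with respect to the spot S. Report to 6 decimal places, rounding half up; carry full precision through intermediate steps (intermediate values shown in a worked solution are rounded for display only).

price = 22.432882
Δ = 0.480529

σ√T = 0.5131·√0.8663 = 0.477569
d₁ = (ln(S/K) + (r+σ²/2)T) / (σ√T) = (ln(163.56/198.15) + (0.0629+0.5131²/2)·0.8663) / 0.477569 = (-0.191844 + 0.168526) / 0.477569 = -0.048827
d₂ = d₁ − σ√T = -0.048827 − 0.477569 = -0.526396
e^{−rT} = 0.946968
N(d₁) = 0.480529,  N(d₂) = 0.299307
Call price V = S·N(d₁) − K·e^{−rT}·N(d₂) = 78.595283 − 56.162401 = 22.432882
Δ = N(d₁) = 0.480529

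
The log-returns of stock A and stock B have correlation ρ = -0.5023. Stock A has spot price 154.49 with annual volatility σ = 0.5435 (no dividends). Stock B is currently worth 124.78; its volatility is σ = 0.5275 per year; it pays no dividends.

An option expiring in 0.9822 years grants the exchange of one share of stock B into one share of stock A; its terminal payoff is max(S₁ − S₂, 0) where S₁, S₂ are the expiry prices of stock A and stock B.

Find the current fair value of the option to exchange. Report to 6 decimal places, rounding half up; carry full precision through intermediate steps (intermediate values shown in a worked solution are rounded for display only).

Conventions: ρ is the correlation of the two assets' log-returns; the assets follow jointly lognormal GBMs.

exchange price = 65.582355

σ_eff = √(σ₁² + σ₂² − 2ρσ₁σ₂) = √(0.5435² + 0.5275² − 2·-0.5023·0.5435·0.5275) = 0.928258
d₁ = (ln(S₁/S₂) + (q₂ − q₁ + σ_eff²/2)T) / (σ_eff√T) = (ln(154.49/124.78) + (0.0 − 0.0 + 0.430832)·0.9822) / 0.919960 = 0.692139
d₂ = d₁ − σ_eff√T = 0.692139 − 0.919960 = -0.227821
N(d₁) = 0.755575,  N(d₂) = 0.409893
V = S₁·e^{−q₁T}·N(d₁) − S₂·e^{−q₂T}·N(d₂) = 116.728785 − 51.146430 = 65.582355
Key observation: no risk-free rate is needed — with the second asset as numeraire the exchange option is a call on the ratio S₁/S₂, and r cancels out of the value.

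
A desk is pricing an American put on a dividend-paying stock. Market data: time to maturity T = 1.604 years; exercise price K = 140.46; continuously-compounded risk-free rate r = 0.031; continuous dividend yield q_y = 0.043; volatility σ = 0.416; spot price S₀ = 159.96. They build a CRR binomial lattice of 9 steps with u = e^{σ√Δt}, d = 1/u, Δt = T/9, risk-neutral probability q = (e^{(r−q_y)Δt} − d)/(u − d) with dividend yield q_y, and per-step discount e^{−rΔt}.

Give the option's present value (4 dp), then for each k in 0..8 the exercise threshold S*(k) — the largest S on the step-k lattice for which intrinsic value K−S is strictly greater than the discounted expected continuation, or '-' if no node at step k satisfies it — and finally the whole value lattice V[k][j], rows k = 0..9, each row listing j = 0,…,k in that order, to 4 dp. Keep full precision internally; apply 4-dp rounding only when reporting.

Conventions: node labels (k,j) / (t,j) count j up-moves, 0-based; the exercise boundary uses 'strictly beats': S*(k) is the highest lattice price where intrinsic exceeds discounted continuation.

price = 22.2324
boundary = - - - - - 66.4748 79.2370 94.4493 79.2370
tree:
22.2324
29.9338 13.0992
39.3054 18.8551 6.2299
50.1607 26.5299 9.7127 2.0525
61.9950 36.3231 14.8946 3.5029 0.3062
73.9852 48.1126 22.3698 5.9475 0.5600 0.0000
84.6918 61.2230 32.6910 10.0381 1.0241 0.0000 0.0000
93.6740 73.9852 46.0107 16.8241 1.8729 0.0000 0.0000 0.0000
101.2096 84.6918 61.2230 27.9634 3.4251 0.0000 0.0000 0.0000 0.0000
107.5314 93.6740 73.9852 46.0107 6.2637 0.0000 0.0000 0.0000 0.0000 0.0000

Δt=0.17822, u=1.19199, d=0.83894, q=0.45016, disc=e^(-rΔt)=0.99449
k=9 terminal: V=max(K-S,0) → 107.5314 93.6740 73.9852 46.0107 6.2637 0.0000 0.0000 0.0000 0.0000 0.0000
k=8: j=0 S=39.2504 intr=101.2096 cont=100.7353 V=101.2096[EX]; j=1 S=55.7682 intr=84.6918 cont=84.3437 V=84.6918[EX]; j=2 S=79.2370 intr=61.2230 cont=61.0540 V=61.2230[EX]; j=3 S=112.5822 intr=27.8778 cont=27.9634 V=27.9634[hold]; j=4 S=159.9600 intr=0.0000 cont=3.4251 V=3.4251[hold]; j=5 S=227.2757 intr=0.0000 cont=0.0000 V=0.0000[hold]; j=6 S=322.9199 intr=0.0000 cont=0.0000 V=0.0000[hold]; j=7 S=458.8138 intr=0.0000 cont=0.0000 V=0.0000[hold]; j=8 S=651.8958 intr=0.0000 cont=0.0000 V=0.0000[hold]  S*(8)=79.2370
k=7: j=0 S=46.7860 intr=93.6740 cont=93.2573 V=93.6740[EX]; j=1 S=66.4748 intr=73.9852 cont=73.7188 V=73.9852[EX]; j=2 S=94.4493 intr=46.0107 cont=45.9962 V=46.0107[EX]; j=3 S=134.1963 intr=6.2637 cont=16.8241 V=16.8241[hold]; j=4 S=190.6699 intr=0.0000 cont=1.8729 V=1.8729[hold]; j=5 S=270.9093 intr=0.0000 cont=0.0000 V=0.0000[hold]; j=6 S=384.9157 intr=0.0000 cont=0.0000 V=0.0000[hold]; j=7 S=546.8992 intr=0.0000 cont=0.0000 V=0.0000[hold]  S*(7)=94.4493
k=6: j=0 S=55.7682 intr=84.6918 cont=84.3437 V=84.6918[EX]; j=1 S=79.2370 intr=61.2230 cont=61.0540 V=61.2230[EX]; j=2 S=112.5822 intr=27.8778 cont=32.6910 V=32.6910[hold]; j=3 S=159.9600 intr=0.0000 cont=10.0381 V=10.0381[hold]; j=4 S=227.2757 intr=0.0000 cont=1.0241 V=1.0241[hold]; j=5 S=322.9199 intr=0.0000 cont=0.0000 V=0.0000[hold]; j=6 S=458.8138 intr=0.0000 cont=0.0000 V=0.0000[hold]  S*(6)=79.2370
k=5: j=0 S=66.4748 intr=73.9852 cont=73.7188 V=73.9852[EX]; j=1 S=94.4493 intr=46.0107 cont=48.1126 V=48.1126[hold]; j=2 S=134.1963 intr=6.2637 cont=22.3698 V=22.3698[hold]; j=3 S=190.6699 intr=0.0000 cont=5.9475 V=5.9475[hold]; j=4 S=270.9093 intr=0.0000 cont=0.5600 V=0.5600[hold]; j=5 S=384.9157 intr=0.0000 cont=0.0000 V=0.0000[hold]  S*(5)=66.4748
k=4: j=0 S=79.2370 intr=61.2230 cont=61.9950 V=61.9950[hold]; j=1 S=112.5822 intr=27.8778 cont=36.3231 V=36.3231[hold]; j=2 S=159.9600 intr=0.0000 cont=14.8946 V=14.8946[hold]; j=3 S=227.2757 intr=0.0000 cont=3.5029 V=3.5029[hold]; j=4 S=322.9199 intr=0.0000 cont=0.3062 V=0.3062[hold]  S*(4)=-
k=3: j=0 S=94.4493 intr=46.0107 cont=50.1607 V=50.1607[hold]; j=1 S=134.1963 intr=6.2637 cont=26.5299 V=26.5299[hold]; j=2 S=190.6699 intr=0.0000 cont=9.7127 V=9.7127[hold]; j=3 S=270.9093 intr=0.0000 cont=2.0525 V=2.0525[hold]  S*(3)=-
k=2: j=0 S=112.5822 intr=27.8778 cont=39.3054 V=39.3054[hold]; j=1 S=159.9600 intr=0.0000 cont=18.8551 V=18.8551[hold]; j=2 S=227.2757 intr=0.0000 cont=6.2299 V=6.2299[hold]  S*(2)=-
k=1: j=0 S=134.1963 intr=6.2637 cont=29.9338 V=29.9338[hold]; j=1 S=190.6699 intr=0.0000 cont=13.0992 V=13.0992[hold]  S*(1)=-
k=0: j=0 S=159.9600 intr=0.0000 cont=22.2324 V=22.2324[hold]  S*(0)=-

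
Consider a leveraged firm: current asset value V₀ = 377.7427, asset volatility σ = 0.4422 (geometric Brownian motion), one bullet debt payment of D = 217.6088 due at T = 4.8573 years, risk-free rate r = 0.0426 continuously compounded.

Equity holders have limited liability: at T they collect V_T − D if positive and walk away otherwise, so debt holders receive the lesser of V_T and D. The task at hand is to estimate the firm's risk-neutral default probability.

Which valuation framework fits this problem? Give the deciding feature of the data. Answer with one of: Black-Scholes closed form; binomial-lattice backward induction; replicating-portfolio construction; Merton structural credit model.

Key observation: assets follow a GBM and default happens iff V_T < 217.6088; valuing claims on that split (equity as a call, risky debt as the residual) is the structural model's definition.

framework: Merton structural credit model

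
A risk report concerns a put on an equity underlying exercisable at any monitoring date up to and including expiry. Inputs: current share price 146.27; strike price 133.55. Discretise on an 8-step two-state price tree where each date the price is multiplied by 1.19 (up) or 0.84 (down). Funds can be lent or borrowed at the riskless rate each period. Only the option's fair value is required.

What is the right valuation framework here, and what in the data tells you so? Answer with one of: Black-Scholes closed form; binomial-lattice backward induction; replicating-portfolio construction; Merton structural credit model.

framework: binomial-lattice backward induction

Key observation: with exercise allowed before expiry on a discrete up/down model (8 steps from spot 146.27), the strike-133.55 put's value must be rolled back through the tree testing early exercise at each node.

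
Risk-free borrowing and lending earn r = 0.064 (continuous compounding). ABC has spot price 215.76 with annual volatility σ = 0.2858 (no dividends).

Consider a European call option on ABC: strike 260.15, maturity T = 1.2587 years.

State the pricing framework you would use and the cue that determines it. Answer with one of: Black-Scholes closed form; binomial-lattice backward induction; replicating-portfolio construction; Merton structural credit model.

Key observation: the instrument is a plain European call (strike 260.15) on a lognormal asset; the exact continuous-time formula applies directly.

framework: Black-Scholes closed form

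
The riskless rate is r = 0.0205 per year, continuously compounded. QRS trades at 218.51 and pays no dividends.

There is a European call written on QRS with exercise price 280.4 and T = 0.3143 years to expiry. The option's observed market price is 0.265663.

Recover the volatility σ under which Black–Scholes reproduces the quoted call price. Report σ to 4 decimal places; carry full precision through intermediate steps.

sigma = 0.2182

At σ = 0.2182 the Black–Scholes value reproduces the quote:
σ√T = 0.2182·√0.3143 = 0.122328
d₁ = (ln(S/K) + (r+σ²/2)T) / (σ√T) = (ln(218.51/280.4) + (0.0205+0.2182²/2)·0.3143) / 0.122328 = (-0.249385 + 0.013925) / 0.122328 = -1.924821
d₂ = d₁ − σ√T = -1.924821 − 0.122328 = -2.047150
e^{−rT} = 0.993578
N(d₁) = 0.027126,  N(d₂) = 0.020322
V = S·N(d₁) − K·e^{−rT}·N(d₂) = 5.927271 − 5.661608 = 0.265663 (the quoted price), and the Black–Scholes price is strictly increasing in σ, so σ is unique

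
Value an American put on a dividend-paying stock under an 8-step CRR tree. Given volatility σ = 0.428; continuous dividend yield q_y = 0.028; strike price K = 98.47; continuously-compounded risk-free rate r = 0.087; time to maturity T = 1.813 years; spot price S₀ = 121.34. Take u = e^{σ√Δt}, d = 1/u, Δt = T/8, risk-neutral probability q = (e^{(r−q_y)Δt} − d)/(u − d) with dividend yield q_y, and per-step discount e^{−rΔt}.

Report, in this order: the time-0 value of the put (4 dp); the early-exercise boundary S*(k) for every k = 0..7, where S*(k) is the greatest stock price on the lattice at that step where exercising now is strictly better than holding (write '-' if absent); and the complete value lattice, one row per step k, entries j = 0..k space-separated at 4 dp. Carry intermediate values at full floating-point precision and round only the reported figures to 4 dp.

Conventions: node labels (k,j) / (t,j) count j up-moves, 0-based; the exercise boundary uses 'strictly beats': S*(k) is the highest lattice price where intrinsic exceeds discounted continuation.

price = 11.4392
boundary = - - - - 53.7098 65.8478 53.7098 65.8478
tree:
11.4392
16.8225 6.1274
24.0775 9.7218 2.5182
33.4069 15.0476 4.4008 0.5993
44.7602 22.5877 7.5675 1.1801 0.0000
54.6607 32.6222 12.7386 2.3237 0.0000 0.0000
62.7362 44.7602 20.8253 4.5755 0.0000 0.0000 0.0000
69.3232 54.6607 32.6222 9.0097 0.0000 0.0000 0.0000 0.0000
74.6959 62.7362 44.7602 17.7411 0.0000 0.0000 0.0000 0.0000 0.0000

Δt=0.22662, u=1.22599, d=0.81567, q=0.48204, disc=e^(-rΔt)=0.98048
k=8 terminal: V=max(K-S,0) → 74.6959 62.7362 44.7602 17.7411 0.0000 0.0000 0.0000 0.0000 0.0000
k=7: j=0 S=29.1468 intr=69.3232 cont=67.5851 V=69.3232[EX]; j=1 S=43.8093 intr=54.6607 cont=53.0153 V=54.6607[EX]; j=2 S=65.8478 intr=32.6222 cont=31.1162 V=32.6222[EX]; j=3 S=98.9729 intr=0.0000 cont=9.0097 V=9.0097[hold]; j=4 S=148.7618 intr=0.0000 cont=0.0000 V=0.0000[hold]; j=5 S=223.5973 intr=0.0000 cont=0.0000 V=0.0000[hold]; j=6 S=336.0791 intr=0.0000 cont=0.0000 V=0.0000[hold]; j=7 S=505.1456 intr=0.0000 cont=0.0000 V=0.0000[hold]  S*(7)=65.8478
k=6: j=0 S=35.7338 intr=62.7362 cont=61.0398 V=62.7362[EX]; j=1 S=53.7098 intr=44.7602 cont=43.1774 V=44.7602[EX]; j=2 S=80.7289 intr=17.7411 cont=20.8253 V=20.8253[hold]; j=3 S=121.3400 intr=0.0000 cont=4.5755 V=4.5755[hold]; j=4 S=182.3808 intr=0.0000 cont=0.0000 V=0.0000[hold]; j=5 S=274.1284 intr=0.0000 cont=0.0000 V=0.0000[hold]; j=6 S=412.0302 intr=0.0000 cont=0.0000 V=0.0000[hold]  S*(6)=53.7098
k=5: j=0 S=43.8093 intr=54.6607 cont=53.0153 V=54.6607[EX]; j=1 S=65.8478 intr=32.6222 cont=32.5739 V=32.6222[EX]; j=2 S=98.9729 intr=0.0000 cont=12.7386 V=12.7386[hold]; j=3 S=148.7618 intr=0.0000 cont=2.3237 V=2.3237[hold]; j=4 S=223.5973 intr=0.0000 cont=0.0000 V=0.0000[hold]; j=5 S=336.0791 intr=0.0000 cont=0.0000 V=0.0000[hold]  S*(5)=65.8478
k=4: j=0 S=53.7098 intr=44.7602 cont=43.1774 V=44.7602[EX]; j=1 S=80.7289 intr=17.7411 cont=22.5877 V=22.5877[hold]; j=2 S=121.3400 intr=0.0000 cont=7.5675 V=7.5675[hold]; j=3 S=182.3808 intr=0.0000 cont=1.1801 V=1.1801[hold]; j=4 S=274.1284 intr=0.0000 cont=0.0000 V=0.0000[hold]  S*(4)=53.7098
k=3: j=0 S=65.8478 intr=32.6222 cont=33.4069 V=33.4069[hold]; j=1 S=98.9729 intr=0.0000 cont=15.0476 V=15.0476[hold]; j=2 S=148.7618 intr=0.0000 cont=4.4008 V=4.4008[hold]; j=3 S=223.5973 intr=0.0000 cont=0.5993 V=0.5993[hold]  S*(3)=-
k=2: j=0 S=80.7289 intr=17.7411 cont=24.0775 V=24.0775[hold]; j=1 S=121.3400 intr=0.0000 cont=9.7218 V=9.7218[hold]; j=2 S=182.3808 intr=0.0000 cont=2.5182 V=2.5182[hold]  S*(2)=-
k=1: j=0 S=98.9729 intr=0.0000 cont=16.8225 V=16.8225[hold]; j=1 S=148.7618 intr=0.0000 cont=6.1274 V=6.1274[hold]  S*(1)=-
k=0: j=0 S=121.3400 intr=0.0000 cont=11.4392 V=11.4392[hold]  S*(0)=-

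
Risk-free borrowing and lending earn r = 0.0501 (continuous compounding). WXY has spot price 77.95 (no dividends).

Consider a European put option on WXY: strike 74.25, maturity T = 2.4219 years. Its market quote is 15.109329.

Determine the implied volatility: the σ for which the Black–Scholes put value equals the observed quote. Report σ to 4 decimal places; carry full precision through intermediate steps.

sigma = 0.4741

At σ = 0.4741 the Black–Scholes value reproduces the quote:
σ√T = 0.4741·√2.4219 = 0.737816
d₁ = (ln(S/K) + (r+σ²/2)T) / (σ√T) = (ln(77.95/74.25) + (0.0501+0.4741²/2)·2.4219) / 0.737816 = (0.048630 + 0.393523) / 0.737816 = 0.599273
d₂ = d₁ − σ√T = 0.599273 − 0.737816 = -0.138543
e^{−rT} = 0.885735
N(−d₁) = 0.274495,  N(−d₂) = 0.555094
V = K·e^{−rT}·N(−d₂) − S·N(−d₁) = 36.506247 − 21.396918 = 15.109329 (the quoted price), and the Black–Scholes price is strictly increasing in σ, so σ is unique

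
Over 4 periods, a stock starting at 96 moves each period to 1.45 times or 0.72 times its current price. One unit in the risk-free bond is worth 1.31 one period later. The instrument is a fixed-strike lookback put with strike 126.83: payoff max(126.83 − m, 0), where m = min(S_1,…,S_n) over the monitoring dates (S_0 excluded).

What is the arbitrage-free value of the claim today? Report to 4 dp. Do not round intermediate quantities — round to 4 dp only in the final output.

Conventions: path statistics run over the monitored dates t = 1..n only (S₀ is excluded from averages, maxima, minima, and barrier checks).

Risk-neutral up-probability p* = (R−d)/(u−d) = (1.31−0.72)/(1.45−0.72) = 0.8082; the claim prices as the p*-weighted sum of path payoffs discounted by R^4.
Enumerate all 2^4 = 16 price paths (U = up ×1.45, D = down ×0.72); each path with k up-moves has probability p*^k·(1−p*)^(4−k).
DDDD: m=25.7989, payoff=101.0311, prob=0.001353
UDDD: m=51.9561, payoff=74.8739, prob=0.005701
DUDD: m=51.9561, payoff=74.8739, prob=0.005701
UUDD: m=104.6339, payoff=22.1961, prob=0.024025
DDUD: m=49.7664, payoff=77.0636, prob=0.005701
UDUD: m=100.2240, payoff=26.6060, prob=0.024025
DUUD: m=69.1200, payoff=57.7100, prob=0.024025
UUUD: m=139.2000, payoff=0.0000, prob=0.101249
DDDU: m=35.8318, payoff=90.9982, prob=0.005701
UDDU: m=72.1613, payoff=54.6687, prob=0.024025
DUDU: m=69.1200, payoff=57.7100, prob=0.024025
UUDU: m=139.2000, payoff=0.0000, prob=0.101249
DDUU: m=49.7664, payoff=77.0636, prob=0.024025
UDUU: m=100.2240, payoff=26.6060, prob=0.101249
DUUU: m=69.1200, payoff=57.7100, prob=0.101249
UUUU: m=139.2000, payoff=0.0000, prob=0.426694
Price = Σ prob·payoff / R^4 = 17.595816 / 2.944999 = 5.9748

price = 5.9748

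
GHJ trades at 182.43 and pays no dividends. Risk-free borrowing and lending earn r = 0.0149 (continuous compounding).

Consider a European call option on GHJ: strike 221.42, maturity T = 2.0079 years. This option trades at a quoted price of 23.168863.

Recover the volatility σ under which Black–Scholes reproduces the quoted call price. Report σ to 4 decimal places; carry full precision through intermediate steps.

sigma = 0.3348

At σ = 0.3348 the Black–Scholes value reproduces the quote:
σ√T = 0.3348·√2.0079 = 0.474413
d₁ = (ln(S/K) + (r+σ²/2)T) / (σ√T) = (ln(182.43/221.42) + (0.0149+0.3348²/2)·2.0079) / 0.474413 = (-0.193695 + 0.142452) / 0.474413 = -0.108014
d₂ = d₁ − σ√T = -0.108014 − 0.474413 = -0.582427
e^{−rT} = 0.970525
N(d₁) = 0.456992,  N(d₂) = 0.280140
V = S·N(d₁) − K·e^{−rT}·N(d₂) = 83.369094 − 60.200230 = 23.168863 (matching the quote); vega is positive throughout, so no other σ reproduces this price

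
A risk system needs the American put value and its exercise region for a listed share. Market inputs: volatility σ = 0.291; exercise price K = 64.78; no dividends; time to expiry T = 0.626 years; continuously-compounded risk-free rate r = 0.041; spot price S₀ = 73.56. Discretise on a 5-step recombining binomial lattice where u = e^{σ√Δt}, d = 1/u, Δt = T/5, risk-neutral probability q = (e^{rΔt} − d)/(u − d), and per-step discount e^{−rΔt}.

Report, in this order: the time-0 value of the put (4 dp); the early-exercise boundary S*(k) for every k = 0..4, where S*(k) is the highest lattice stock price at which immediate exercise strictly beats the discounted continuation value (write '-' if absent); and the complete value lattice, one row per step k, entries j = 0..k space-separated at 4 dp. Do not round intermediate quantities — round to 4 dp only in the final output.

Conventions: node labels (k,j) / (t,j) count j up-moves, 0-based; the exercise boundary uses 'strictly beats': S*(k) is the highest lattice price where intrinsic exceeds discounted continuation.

Δt=0.12520  u=1.10845  d=0.90216  q=0.49923  discount=0.99488
step 5 (expiry): payoffs max(K−S,0) = 20.8205 10.7682 0.0000 0.0000 0.0000 0.0000
step 4: (k=4,j=0): S=48.7271, K−S=16.0529, hold=15.7212 ⇒ V=16.0529 exercise | (k=4,j=1): S=59.8696, K−S=4.9104, hold=5.3648 ⇒ V=5.3648 continue | (k=4,j=2): S=73.5600, K−S=0.0000, hold=0.0000 ⇒ V=0.0000 continue | (k=4,j=3): S=90.3810, K−S=0.0000, hold=0.0000 ⇒ V=0.0000 continue | (k=4,j=4): S=111.0485, K−S=0.0000, hold=0.0000 ⇒ V=0.0000 continue  boundary S*=48.7271
step 3: (k=3,j=0): S=54.0118, K−S=10.7682, hold=10.6622 ⇒ V=10.7682 exercise | (k=3,j=1): S=66.3627, K−S=0.0000, hold=2.6728 ⇒ V=2.6728 continue | (k=3,j=2): S=81.5379, K−S=0.0000, hold=0.0000 ⇒ V=0.0000 continue | (k=3,j=3): S=100.1832, K−S=0.0000, hold=0.0000 ⇒ V=0.0000 continue  boundary S*=54.0118
step 2: (k=2,j=0): S=59.8696, K−S=4.9104, hold=6.6923 ⇒ V=6.6923 continue | (k=2,j=1): S=73.5600, K−S=0.0000, hold=1.3316 ⇒ V=1.3316 continue | (k=2,j=2): S=90.3810, K−S=0.0000, hold=0.0000 ⇒ V=0.0000 continue  boundary S*=-
step 1: (k=1,j=0): S=66.3627, K−S=0.0000, hold=3.9955 ⇒ V=3.9955 continue | (k=1,j=1): S=81.5379, K−S=0.0000, hold=0.6634 ⇒ V=0.6634 continue  boundary S*=-
step 0: (k=0,j=0): S=73.5600, K−S=0.0000, hold=2.3201 ⇒ V=2.3201 continue  boundary S*=-

price = 2.3201
boundary = - - - 54.0118 48.7271
tree:
2.3201
3.9955 0.6634
6.6923 1.3316 0.0000
10.7682 2.6728 0.0000 0.0000
16.0529 5.3648 0.0000 0.0000 0.0000
20.8205 10.7682 0.0000 0.0000 0.0000 0.0000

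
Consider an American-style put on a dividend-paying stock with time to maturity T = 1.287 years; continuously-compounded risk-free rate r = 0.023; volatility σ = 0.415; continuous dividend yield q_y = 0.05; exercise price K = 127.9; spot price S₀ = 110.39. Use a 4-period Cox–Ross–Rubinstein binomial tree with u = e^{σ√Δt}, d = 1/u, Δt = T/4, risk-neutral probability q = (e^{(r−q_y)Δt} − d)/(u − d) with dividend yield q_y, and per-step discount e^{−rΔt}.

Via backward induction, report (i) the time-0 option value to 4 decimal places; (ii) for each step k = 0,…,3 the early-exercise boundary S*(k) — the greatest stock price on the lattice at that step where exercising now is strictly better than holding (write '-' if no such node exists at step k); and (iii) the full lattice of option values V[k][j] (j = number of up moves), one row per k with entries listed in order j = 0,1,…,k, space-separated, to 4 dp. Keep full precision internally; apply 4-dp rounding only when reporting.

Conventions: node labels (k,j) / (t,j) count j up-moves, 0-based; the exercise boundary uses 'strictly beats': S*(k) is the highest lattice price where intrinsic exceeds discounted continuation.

params: Δt=0.32175 u=1.26542 d=0.79025 q=0.42322 e^(-rΔt)=0.99263
t_4 payoffs: 84.8476 58.9612 17.5100 0.0000 0.0000
t_3: node(3,0) S=54.4792 payoff=73.4208 vs cont=73.3473 → 73.4208 [stop]  node(3,1) S=87.2362 payoff=40.6638 vs cont=41.1130 → 41.1130 [wait]  node(3,2) S=139.6892 payoff=0.0000 vs cont=10.0250 → 10.0250 [wait]  node(3,3) S=223.6810 payoff=0.0000 vs cont=0.0000 → 0.0000 [wait]  ⇒ S*(3)=54.4792
t_2: node(2,0) S=68.9388 payoff=58.9612 vs cont=59.3071 → 59.3071 [wait]  node(2,1) S=110.3900 payoff=17.5100 vs cont=27.7499 → 27.7499 [wait]  node(2,2) S=176.7649 payoff=0.0000 vs cont=5.7396 → 5.7396 [wait]  ⇒ S*(2)=-
t_1: node(1,0) S=87.2362 payoff=40.6638 vs cont=45.6128 → 45.6128 [wait]  node(1,1) S=139.6892 payoff=0.0000 vs cont=18.2989 → 18.2989 [wait]  ⇒ S*(1)=-
t_0: node(0,0) S=110.3900 payoff=17.5100 vs cont=33.8020 → 33.8020 [wait]  ⇒ S*(0)=-

price = 33.8020
boundary = - - - 54.4792
tree:
33.8020
45.6128 18.2989
59.3071 27.7499 5.7396
73.4208 41.1130 10.0250 0.0000
84.8476 58.9612 17.5100 0.0000 0.0000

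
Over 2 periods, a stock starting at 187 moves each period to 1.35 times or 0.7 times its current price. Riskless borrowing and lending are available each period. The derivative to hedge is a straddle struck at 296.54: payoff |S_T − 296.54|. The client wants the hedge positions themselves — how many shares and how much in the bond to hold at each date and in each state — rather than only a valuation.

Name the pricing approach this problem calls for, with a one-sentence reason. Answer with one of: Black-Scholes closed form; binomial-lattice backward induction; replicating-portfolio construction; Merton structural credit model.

framework: replicating-portfolio construction

Key observation: the deliverable is the dynamic trading strategy on the 2-step tree (spot 187, moves 1.35 and 0.7), so the valuation must go through the node-by-node replicating-portfolio solve.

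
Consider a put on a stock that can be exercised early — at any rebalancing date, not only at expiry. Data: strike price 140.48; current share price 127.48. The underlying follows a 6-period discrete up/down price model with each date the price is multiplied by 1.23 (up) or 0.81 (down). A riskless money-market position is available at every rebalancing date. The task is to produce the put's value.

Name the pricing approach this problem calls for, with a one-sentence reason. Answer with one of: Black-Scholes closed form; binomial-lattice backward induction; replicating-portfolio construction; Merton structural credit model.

framework: binomial-lattice backward induction

Key observation: early exercise of the strike-140.48 put must be checked at each of the 6 dates (spot 127.48), which forces a node-by-node comparison of intrinsic and continuation value backward from expiry.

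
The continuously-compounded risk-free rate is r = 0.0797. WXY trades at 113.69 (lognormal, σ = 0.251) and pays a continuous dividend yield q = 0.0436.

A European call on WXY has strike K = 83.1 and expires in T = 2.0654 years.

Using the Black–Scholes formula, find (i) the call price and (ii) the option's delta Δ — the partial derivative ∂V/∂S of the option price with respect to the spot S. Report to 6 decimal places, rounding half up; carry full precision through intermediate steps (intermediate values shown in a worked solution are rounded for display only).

price = 35.611387
Δ = 0.818322

σ√T = 0.251·√2.0654 = 0.360725
d₁ = (ln(S/K) + (r−q+σ²/2)T) / (σ√T) = (ln(113.69/83.1) + (0.0797−0.0436+0.251²/2)·2.0654) / 0.360725 = (0.313431 + 0.139622) / 0.360725 = 1.255952
d₂ = d₁ − σ√T = 1.255952 − 0.360725 = 0.895227
e^{−rT} = 0.848222
e^{−qT} = 0.913884
N(d₁) = 0.895433,  N(d₂) = 0.814667
Call price V = S·e^{−qT}·N(d₁) − K·e^{−rT}·N(d₂) = 93.035065 − 57.423679 = 35.611387
Δ = e^{−qT}·N(d₁) = 0.818322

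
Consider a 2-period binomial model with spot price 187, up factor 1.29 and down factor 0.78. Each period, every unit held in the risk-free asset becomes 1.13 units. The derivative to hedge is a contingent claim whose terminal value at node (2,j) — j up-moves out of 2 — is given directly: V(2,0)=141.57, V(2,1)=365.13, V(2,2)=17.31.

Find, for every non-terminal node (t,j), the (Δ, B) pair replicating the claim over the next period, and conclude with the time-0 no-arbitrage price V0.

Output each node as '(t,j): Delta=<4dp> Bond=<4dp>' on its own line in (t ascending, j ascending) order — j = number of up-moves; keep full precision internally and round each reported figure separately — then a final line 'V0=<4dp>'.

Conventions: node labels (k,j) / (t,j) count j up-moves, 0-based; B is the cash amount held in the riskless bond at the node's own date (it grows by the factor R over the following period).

(0,0): Delta=-1.5641 Bond=432.9208
(1,0): Delta=3.0053 Bond=-177.2967
(1,1): Delta=-2.8272 Bond=793.8850
V0=140.4281

Arbitrage-free pricing uses the up-move probability p* = (R−d)/(u−d) = 0.6863, discounting each step at R = 1.13.
Expiry values: V(2,0)=141.5700, V(2,1)=365.1300, V(2,2)=17.3100
(1,0): S=145.8600. Δ = (V_up−V_dn)/(S_up−S_dn) = (365.1300−141.5700)/(188.1594−113.7708) = 3.0053. V = [p*·365.1300 + (1−p*)·141.5700]/1.13 = 261.0562. B = V − Δ·S = -177.2967.
(1,1): S=241.2300. Δ = (V_up−V_dn)/(S_up−S_dn) = (17.3100−365.1300)/(311.1867−188.1594) = -2.8272. V = [p*·17.3100 + (1−p*)·365.1300]/1.13 = 111.8850. B = V − Δ·S = 793.8850.
(0,0): S=187.0000. Δ = (V_up−V_dn)/(S_up−S_dn) = (111.8850−261.0562)/(241.2300−145.8600) = -1.5641. V = [p*·111.8850 + (1−p*)·261.0562]/1.13 = 140.4281. B = V − Δ·S = 432.9208.
Verification: the root portfolio costs Δ(0,0)·S0 + B(0,0) = 140.4281, matching V0.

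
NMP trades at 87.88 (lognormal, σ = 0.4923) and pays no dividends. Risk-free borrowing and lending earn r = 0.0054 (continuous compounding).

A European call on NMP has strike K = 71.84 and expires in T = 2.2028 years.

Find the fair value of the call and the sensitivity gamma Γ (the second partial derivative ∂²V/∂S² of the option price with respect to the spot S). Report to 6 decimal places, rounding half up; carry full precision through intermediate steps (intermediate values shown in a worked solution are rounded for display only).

price = 32.007799
Γ = 0.005006

σ√T = 0.4923·√2.2028 = 0.730663
d₁ = (ln(S/K) + (r+σ²/2)T) / (σ√T) = (ln(87.88/71.84) + (0.0054+0.4923²/2)·2.2028) / 0.730663 = (0.201531 + 0.278830) / 0.730663 = 0.657431
d₂ = d₁ − σ√T = 0.657431 − 0.730663 = -0.073233
e^{−rT} = 0.988175
N(d₁) = 0.744548,  N(d₂) = 0.470810
Call price V = S·N(d₁) − K·e^{−rT}·N(d₂) = 65.430874 − 33.423074 = 32.007799
φ(d₁) = (1/√(2π))·e^{−d₁²/2} = 0.321407
Γ = φ(d₁) / (S·σ·√T) = 0.005006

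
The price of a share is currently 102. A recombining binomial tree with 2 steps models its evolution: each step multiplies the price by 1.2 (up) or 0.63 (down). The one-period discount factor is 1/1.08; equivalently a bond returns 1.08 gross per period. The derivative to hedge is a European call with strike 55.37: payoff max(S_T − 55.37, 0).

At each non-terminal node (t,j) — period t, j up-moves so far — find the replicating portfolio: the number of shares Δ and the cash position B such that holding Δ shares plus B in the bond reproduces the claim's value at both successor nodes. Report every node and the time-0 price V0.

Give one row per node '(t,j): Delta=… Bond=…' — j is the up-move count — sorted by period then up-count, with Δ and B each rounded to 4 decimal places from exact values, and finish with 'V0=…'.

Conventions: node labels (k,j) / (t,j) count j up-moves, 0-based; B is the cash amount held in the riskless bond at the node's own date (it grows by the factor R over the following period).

Since d<R<u, set p* = (R−d)/(u−d) = 0.7895; price each node as the discounted p*-expectation of its children.
Expiry values: V(2,0)=0.0000, V(2,1)=21.7420, V(2,2)=91.5100
  t=1,j=0: stock 64.2600 → up 77.1120 (V=21.7420), down 40.4838 (V=0.0000). Price 15.8933; hedge Δ=0.5936, bond B=-22.2506.
  t=1,j=1: stock 122.4000 → up 146.8800 (V=91.5100), down 77.1120 (V=21.7420). Price 71.1315; hedge Δ=1.0000, bond B=-51.2685.
  t=0,j=0: stock 102.0000 → up 122.4000 (V=71.1315), down 64.2600 (V=15.8933). Price 55.0948; hedge Δ=0.9501, bond B=-41.8143.
As a check, the time-0 holding Δ(0,0)·S0 + B(0,0) comes to 55.0948 — exactly V0.

(0,0): Delta=0.9501 Bond=-41.8143
(1,0): Delta=0.5936 Bond=-22.2506
(1,1): Delta=1.0000 Bond=-51.2685
V0=55.0948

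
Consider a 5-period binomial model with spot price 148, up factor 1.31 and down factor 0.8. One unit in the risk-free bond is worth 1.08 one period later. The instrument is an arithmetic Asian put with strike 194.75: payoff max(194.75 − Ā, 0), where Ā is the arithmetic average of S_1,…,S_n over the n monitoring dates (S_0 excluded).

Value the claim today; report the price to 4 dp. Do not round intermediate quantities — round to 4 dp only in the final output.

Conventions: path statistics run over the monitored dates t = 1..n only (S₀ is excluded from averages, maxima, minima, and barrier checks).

price = 21.9758

No-arbitrage gives p* = (R−d)/(u−d) = 0.5490: enumerate every path, weight its payoff by its p*-probability, and discount by R^5.
Enumerate all 2^5 = 32 price paths (U = up ×1.31, D = down ×0.8); each path with k up-moves has probability p*^k·(1−p*)^(5−k).
DDDDD: Ā=79.6027, payoff=115.1473, prob=0.018655
UDDDD: Ā=130.3494, payoff=64.4006, prob=0.022710
DUDDD: Ā=115.2534, payoff=79.4966, prob=0.022710
UUDDD: Ā=188.7274, payoff=6.0226, prob=0.027647
DDUDD: Ā=103.1766, payoff=91.5734, prob=0.022710
UDUDD: Ā=168.9517, payoff=25.7983, prob=0.027647
DUUDD: Ā=153.8557, payoff=40.8943, prob=0.027647
UUUDD: Ā=251.9387, payoff=0.0000, prob=0.033657
DDDUD: Ā=93.5152, payoff=101.2348, prob=0.022710
UDDUD: Ā=153.1311, payoff=41.6189, prob=0.027647
DUDUD: Ā=138.0351, payoff=56.7149, prob=0.027647
UUDUD: Ā=226.0324, payoff=0.0000, prob=0.033657
DDUUD: Ā=125.9583, payoff=68.7917, prob=0.027647
UDUUD: Ā=206.2567, payoff=0.0000, prob=0.033657
DUUUD: Ā=191.1607, payoff=3.5893, prob=0.033657
UUUUD: Ā=313.0256, payoff=0.0000, prob=0.040974
DDDDU: Ā=85.7860, payoff=108.9640, prob=0.022710
UDDDU: Ā=140.4746, payoff=54.2754, prob=0.027647
DUDDU: Ā=125.3786, payoff=69.3714, prob=0.027647
UUDDU: Ā=205.3074, payoff=0.0000, prob=0.033657
DDUDU: Ā=113.3018, payoff=81.4482, prob=0.027647
UDUDU: Ā=185.5317, payoff=9.2183, prob=0.033657
DUUDU: Ā=170.4357, payoff=24.3143, prob=0.033657
UUUDU: Ā=279.0884, payoff=0.0000, prob=0.040974
DDDUU: Ā=103.6404, payoff=91.1096, prob=0.027647
UDDUU: Ā=169.7111, payoff=25.0389, prob=0.033657
DUDUU: Ā=154.6151, payoff=40.1349, prob=0.033657
UUDUU: Ā=253.1822, payoff=0.0000, prob=0.040974
DDUUU: Ā=142.5383, payoff=52.2117, prob=0.033657
UDUUU: Ā=233.4064, payoff=0.0000, prob=0.040974
DUUUU: Ā=218.3104, payoff=0.0000, prob=0.040974
UUUUU: Ā=357.4833, payoff=0.0000, prob=0.049881
Price = Σ prob·payoff / R^5 = 32.289596 / 1.469328 = 21.9758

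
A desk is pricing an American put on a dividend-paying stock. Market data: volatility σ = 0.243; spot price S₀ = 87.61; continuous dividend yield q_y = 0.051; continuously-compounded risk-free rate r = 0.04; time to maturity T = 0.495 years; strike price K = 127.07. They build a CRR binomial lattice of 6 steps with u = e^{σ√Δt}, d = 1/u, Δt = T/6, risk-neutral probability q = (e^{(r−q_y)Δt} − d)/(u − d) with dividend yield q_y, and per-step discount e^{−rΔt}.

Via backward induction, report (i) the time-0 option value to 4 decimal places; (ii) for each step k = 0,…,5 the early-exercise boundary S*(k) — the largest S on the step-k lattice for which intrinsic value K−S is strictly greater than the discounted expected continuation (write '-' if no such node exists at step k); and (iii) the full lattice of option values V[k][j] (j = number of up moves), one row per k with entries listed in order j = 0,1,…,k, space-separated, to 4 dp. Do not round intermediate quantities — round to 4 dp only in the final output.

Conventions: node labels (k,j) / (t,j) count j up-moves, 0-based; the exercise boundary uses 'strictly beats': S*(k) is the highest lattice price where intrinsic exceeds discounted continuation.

price = 39.4801
boundary = - 81.7037 87.6100 93.9433 87.6100 93.9433
tree:
39.4801
45.3663 33.2761
50.8745 39.4600 26.7014
56.0113 45.3663 33.1267 19.8155
60.8018 50.8745 39.4600 26.3564 12.7544
65.2694 56.0113 45.3663 33.1267 19.0883 5.8722
69.4358 60.8018 50.8745 39.4600 26.3355 11.2449 0.0000

Δt=0.08250, u=1.07229, d=0.93258, q=0.47607, disc=e^(-rΔt)=0.99671
k=6 terminal: V=max(K-S,0) → 69.4358 60.8018 50.8745 39.4600 26.3355 11.2449 0.0000
k=5: j=0 S=61.8006 intr=65.2694 cont=65.1102 V=65.2694[EX]; j=1 S=71.0587 intr=56.0113 cont=55.8910 V=56.0113[EX]; j=2 S=81.7037 intr=45.3663 cont=45.2908 V=45.3663[EX]; j=3 S=93.9433 intr=33.1267 cont=33.1025 V=33.1267[EX]; j=4 S=108.0165 intr=19.0535 cont=19.0883 V=19.0883[hold]; j=5 S=124.1980 intr=2.8720 cont=5.8722 V=5.8722[hold]  S*(5)=93.9433
k=4: j=0 S=66.2682 intr=60.8018 cont=60.6614 V=60.8018[EX]; j=1 S=76.1955 intr=50.8745 cont=50.7758 V=50.8745[EX]; j=2 S=87.6100 intr=39.4600 cont=39.4092 V=39.4600[EX]; j=3 S=100.7345 intr=26.3355 cont=26.3564 V=26.3564[hold]; j=4 S=115.8251 intr=11.2449 cont=12.7544 V=12.7544[hold]  S*(4)=87.6100
k=3: j=0 S=71.0587 intr=56.0113 cont=55.8910 V=56.0113[EX]; j=1 S=81.7037 intr=45.3663 cont=45.2908 V=45.3663[EX]; j=2 S=93.9433 intr=33.1267 cont=33.1124 V=33.1267[EX]; j=3 S=108.0165 intr=19.0535 cont=19.8155 V=19.8155[hold]  S*(3)=93.9433
k=2: j=0 S=76.1955 intr=50.8745 cont=50.7758 V=50.8745[EX]; j=1 S=87.6100 intr=39.4600 cont=39.4092 V=39.4600[EX]; j=2 S=100.7345 intr=26.3355 cont=26.7014 V=26.7014[hold]  S*(2)=87.6100
k=1: j=0 S=81.7037 intr=45.3663 cont=45.2908 V=45.3663[EX]; j=1 S=93.9433 intr=33.1267 cont=33.2761 V=33.2761[hold]  S*(1)=81.7037
k=0: j=0 S=87.6100 intr=39.4600 cont=39.4801 V=39.4801[hold]  S*(0)=-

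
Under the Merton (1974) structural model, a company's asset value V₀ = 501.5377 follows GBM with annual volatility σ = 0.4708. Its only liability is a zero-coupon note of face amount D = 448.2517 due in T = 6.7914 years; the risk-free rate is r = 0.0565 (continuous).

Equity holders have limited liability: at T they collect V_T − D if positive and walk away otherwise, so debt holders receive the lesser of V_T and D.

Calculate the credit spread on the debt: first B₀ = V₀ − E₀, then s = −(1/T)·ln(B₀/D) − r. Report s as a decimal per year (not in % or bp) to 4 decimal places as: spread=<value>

spread=0.0588

Equity is a call on the firm's assets struck at D = 448.2517:
d₁ = [ln(V₀/D) + (r + σ²/2)T] / (σ√T)
   = [ln(501.5377/448.2517) + (0.0565 + 0.5·0.4708²)·6.7914] / (0.4708·√6.7914)
   = [0.112324 + 1.136380] / 1.226920 = 1.017755
d₂ = d₁ − σ√T = 1.017755 − 1.226920 = -0.209164
N(d₁) = 0.845603,  N(d₂) = 0.417160,  e^(−rT) = 0.681326
E₀ = V₀·N(d₁) − D·e^(−rT)·N(d₂)
   = 501.5377·0.845603 − 448.2517·0.681326·0.417160 = 296.698714
B₀ = V₀ − E₀ = 501.5377 − 296.698714 = 204.838986
spread = −(1/T)·ln(B₀/D) − r = −(1/6.7914)·ln(204.838986/448.2517) − 0.0565 = 0.05881211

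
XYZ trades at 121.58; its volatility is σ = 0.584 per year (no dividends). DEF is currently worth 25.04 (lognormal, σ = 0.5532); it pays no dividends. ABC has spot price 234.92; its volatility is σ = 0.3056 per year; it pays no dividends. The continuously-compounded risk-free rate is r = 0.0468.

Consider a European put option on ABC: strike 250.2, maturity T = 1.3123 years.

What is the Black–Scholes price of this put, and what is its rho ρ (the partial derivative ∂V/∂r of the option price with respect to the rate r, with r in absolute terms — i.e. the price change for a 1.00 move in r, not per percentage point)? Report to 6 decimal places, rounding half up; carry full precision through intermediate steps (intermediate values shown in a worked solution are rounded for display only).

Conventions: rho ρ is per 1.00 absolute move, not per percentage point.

σ√T = 0.3056·√1.3123 = 0.350082
d₁ = (ln(S/K) + (r+σ²/2)T) / (σ√T) = (ln(234.92/250.2) + (0.0468+0.3056²/2)·1.3123) / 0.350082 = (-0.063016 + 0.122694) / 0.350082 = 0.170471
d₂ = d₁ − σ√T = 0.170471 − 0.350082 = -0.179611
e^{−rT} = 0.940432
N(−d₁) = 0.432320,  N(−d₂) = 0.571271
Put price V = K·e^{−rT}·N(−d₂) − S·N(−d₁) = 134.417893 − 101.560593 = 32.857300
ρ = −K·T·e^{−rT}·N(−d₂) = -176.396600

price = 32.857300
ρ = -176.396600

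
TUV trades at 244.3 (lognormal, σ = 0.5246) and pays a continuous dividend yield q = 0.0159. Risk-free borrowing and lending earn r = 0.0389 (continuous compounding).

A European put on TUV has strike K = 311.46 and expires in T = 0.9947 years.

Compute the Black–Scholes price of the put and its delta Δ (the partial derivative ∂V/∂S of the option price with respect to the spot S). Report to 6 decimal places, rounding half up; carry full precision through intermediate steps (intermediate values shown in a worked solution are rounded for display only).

σ√T = 0.5246·√0.9947 = 0.523208
d₁ = (ln(S/K) + (r−q+σ²/2)T) / (σ√T) = (ln(244.3/311.46) + (0.0389−0.0159+0.5246²/2)·0.9947) / 0.523208 = (-0.242874 + 0.159751) / 0.523208 = -0.158871
d₂ = d₁ − σ√T = -0.158871 − 0.523208 = -0.682079
e^{−rT} = 0.962045
e^{−qT} = 0.984309
N(−d₁) = 0.563115,  N(−d₂) = 0.752405
Put price V = K·e^{−rT}·N(−d₂) − S·e^{−qT}·N(−d₁) = 225.449726 − 135.410291 = 90.039435
Δ = −e^{−qT}·N(−d₁) = -0.554279

price = 90.039435
Δ = -0.554279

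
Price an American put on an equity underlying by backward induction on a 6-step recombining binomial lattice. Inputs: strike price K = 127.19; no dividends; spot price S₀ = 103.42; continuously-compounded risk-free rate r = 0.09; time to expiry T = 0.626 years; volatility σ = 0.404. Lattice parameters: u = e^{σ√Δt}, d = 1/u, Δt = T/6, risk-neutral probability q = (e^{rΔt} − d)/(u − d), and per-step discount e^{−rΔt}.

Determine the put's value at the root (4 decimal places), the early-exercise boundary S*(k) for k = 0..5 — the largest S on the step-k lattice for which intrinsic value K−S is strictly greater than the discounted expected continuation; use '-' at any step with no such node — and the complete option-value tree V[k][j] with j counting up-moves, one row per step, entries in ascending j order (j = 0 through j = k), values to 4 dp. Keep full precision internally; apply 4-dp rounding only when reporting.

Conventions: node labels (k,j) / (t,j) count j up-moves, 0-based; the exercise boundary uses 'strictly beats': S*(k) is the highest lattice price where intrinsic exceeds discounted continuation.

Δt=0.10433  u=1.13939  d=0.87766  q=0.50347  discount=0.99065
step 6 (expiry): payoffs max(K−S,0) = 79.9222 65.8262 47.5267 23.7700 0.0000 0.0000 0.0000
step 5: (k=5,j=0): S=53.8566, K−S=73.3334, hold=72.1447 ⇒ V=73.3334 exercise | (k=5,j=1): S=69.9174, K−S=57.2726, hold=56.0839 ⇒ V=57.2726 exercise | (k=5,j=2): S=90.7677, K−S=36.4223, hold=35.2336 ⇒ V=36.4223 exercise | (k=5,j=3): S=117.8359, K−S=9.3541, hold=11.6923 ⇒ V=11.6923 continue | (k=5,j=4): S=152.9762, K−S=0.0000, hold=0.0000 ⇒ V=0.0000 continue | (k=5,j=5): S=198.5959, K−S=0.0000, hold=0.0000 ⇒ V=0.0000 continue  boundary S*=90.7677
step 4: (k=4,j=0): S=61.3638, K−S=65.8262, hold=64.6375 ⇒ V=65.8262 exercise | (k=4,j=1): S=79.6633, K−S=47.5267, hold=46.3380 ⇒ V=47.5267 exercise | (k=4,j=2): S=103.4200, K−S=23.7700, hold=23.7475 ⇒ V=23.7700 exercise | (k=4,j=3): S=134.2613, K−S=0.0000, hold=5.7513 ⇒ V=5.7513 continue | (k=4,j=4): S=174.2999, K−S=0.0000, hold=0.0000 ⇒ V=0.0000 continue  boundary S*=103.4200
step 3: (k=3,j=0): S=69.9174, K−S=57.2726, hold=56.0839 ⇒ V=57.2726 exercise | (k=3,j=1): S=90.7677, K−S=36.4223, hold=35.2336 ⇒ V=36.4223 exercise | (k=3,j=2): S=117.8359, K−S=9.3541, hold=14.5608 ⇒ V=14.5608 continue | (k=3,j=3): S=152.9762, K−S=0.0000, hold=2.8290 ⇒ V=2.8290 continue  boundary S*=90.7677
step 2: (k=2,j=0): S=79.6633, K−S=47.5267, hold=46.3380 ⇒ V=47.5267 exercise | (k=2,j=1): S=103.4200, K−S=23.7700, hold=25.1782 ⇒ V=25.1782 continue | (k=2,j=2): S=134.2613, K−S=0.0000, hold=8.5733 ⇒ V=8.5733 continue  boundary S*=79.6633
step 1: (k=1,j=0): S=90.7677, K−S=36.4223, hold=35.9359 ⇒ V=36.4223 exercise | (k=1,j=1): S=117.8359, K−S=9.3541, hold=16.6610 ⇒ V=16.6610 continue  boundary S*=90.7677
step 0: (k=0,j=0): S=103.4200, K−S=23.7700, hold=26.2257 ⇒ V=26.2257 continue  boundary S*=-

price = 26.2257
boundary = - 90.7677 79.6633 90.7677 103.4200 90.7677
tree:
26.2257
36.4223 16.6610
47.5267 25.1782 8.5733
57.2726 36.4223 14.5608 2.8290
65.8262 47.5267 23.7700 5.7513 0.0000
73.3334 57.2726 36.4223 11.6923 0.0000 0.0000
79.9222 65.8262 47.5267 23.7700 0.0000 0.0000 0.0000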